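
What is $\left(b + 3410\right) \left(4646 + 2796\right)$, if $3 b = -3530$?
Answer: $\frac{49861400}{3} \approx 1.662 \cdot 10^{7}$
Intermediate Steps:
$b = - \frac{3530}{3}$ ($b = \frac{1}{3} \left(-3530\right) = - \frac{3530}{3} \approx -1176.7$)
$\left(b + 3410\right) \left(4646 + 2796\right) = \left(- \frac{3530}{3} + 3410\right) \left(4646 + 2796\right) = \frac{6700}{3} \cdot 7442 = \frac{49861400}{3}$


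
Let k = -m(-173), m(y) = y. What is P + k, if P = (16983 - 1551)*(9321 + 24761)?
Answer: 525953597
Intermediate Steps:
k = 173 (k = -1*(-173) = 173)
P = 525953424 (P = 15432*34082 = 525953424)
P + k = 525953424 + 173 = 525953597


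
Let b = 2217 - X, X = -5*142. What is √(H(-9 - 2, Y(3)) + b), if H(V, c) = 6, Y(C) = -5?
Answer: √2933 ≈ 54.157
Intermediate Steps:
X = -710
b = 2927 (b = 2217 - 1*(-710) = 2217 + 710 = 2927)
√(H(-9 - 2, Y(3)) + b) = √(6 + 2927) = √2933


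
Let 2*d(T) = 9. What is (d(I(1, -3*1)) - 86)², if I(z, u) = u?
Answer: 26569/4 ≈ 6642.3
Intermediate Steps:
d(T) = 9/2 (d(T) = (½)*9 = 9/2)
(d(I(1, -3*1)) - 86)² = (9/2 - 86)² = (-163/2)² = 26569/4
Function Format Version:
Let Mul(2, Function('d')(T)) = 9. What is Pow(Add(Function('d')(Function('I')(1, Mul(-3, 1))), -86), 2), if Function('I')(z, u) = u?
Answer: Rational(26569, 4) ≈ 6642.3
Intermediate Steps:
Function('d')(T) = Rational(9, 2) (Function('d')(T) = Mul(Rational(1, 2), 9) = Rational(9, 2))
Pow(Add(Function('d')(Function('I')(1, Mul(-3, 1))), -86), 2) = Pow(Add(Rational(9, 2), -86), 2) = Pow(Rational(-163, 2), 2) = Rational(26569, 4)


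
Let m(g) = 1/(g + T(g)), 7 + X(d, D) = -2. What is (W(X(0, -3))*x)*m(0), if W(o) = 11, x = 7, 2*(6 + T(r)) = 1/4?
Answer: -616/47 ≈ -13.106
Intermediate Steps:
X(d, D) = -9 (X(d, D) = -7 - 2 = -9)
T(r) = -47/8 (T(r) = -6 + (½)/4 = -6 + (½)*(¼) = -6 + ⅛ = -47/8)
m(g) = 1/(-47/8 + g) (m(g) = 1/(g - 47/8) = 1/(-47/8 + g))
(W(X(0, -3))*x)*m(0) = (11*7)*(8/(-47 + 8*0)) = 77*(8/(-47 + 0)) = 77*(8/(-47)) = 77*(8*(-1/47)) = 77*(-8/47) = -616/47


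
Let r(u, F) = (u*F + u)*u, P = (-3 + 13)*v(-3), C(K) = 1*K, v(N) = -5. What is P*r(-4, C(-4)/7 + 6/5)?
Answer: -9120/7 ≈ -1302.9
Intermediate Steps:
C(K) = K
P = -50 (P = (-3 + 13)*(-5) = 10*(-5) = -50)
r(u, F) = u*(u + F*u) (r(u, F) = (F*u + u)*u = (u + F*u)*u = u*(u + F*u))
P*r(-4, C(-4)/7 + 6/5) = -50*(-4)²*(1 + (-4/7 + 6/5)) = -800*(1 + (-4*⅐ + 6*(⅕))) = -800*(1 + (-4/7 + 6/5)) = -800*(1 + 22/35) = -800*57/35 = -50*912/35 = -9120/7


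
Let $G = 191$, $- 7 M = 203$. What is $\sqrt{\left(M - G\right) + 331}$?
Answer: $\sqrt{111} \approx 10.536$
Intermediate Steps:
$M = -29$ ($M = \left(- \frac{1}{7}\right) 203 = -29$)
$\sqrt{\left(M - G\right) + 331} = \sqrt{\left(-29 - 191\right) + 331} = \sqrt{-220 + 331} = \sqrt{111}$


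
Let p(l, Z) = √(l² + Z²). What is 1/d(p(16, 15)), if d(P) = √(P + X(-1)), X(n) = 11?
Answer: (11 + √481)^(-½) ≈ 0.17426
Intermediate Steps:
p(l, Z) = √(Z² + l²)
d(P) = √(11 + P) (d(P) = √(P + 11) = √(11 + P))
1/d(p(16, 15)) = 1/(√(11 + √(15² + 16²))) = 1/(√(11 + √(225 + 256))) = 1/(√(11 + √481)) = (11 + √481)^(-½)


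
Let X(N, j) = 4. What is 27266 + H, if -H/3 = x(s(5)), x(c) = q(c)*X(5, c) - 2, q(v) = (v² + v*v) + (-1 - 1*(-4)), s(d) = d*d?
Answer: 12236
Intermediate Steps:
s(d) = d²
q(v) = 3 + 2*v² (q(v) = (v² + v²) + (-1 + 4) = 2*v² + 3 = 3 + 2*v²)
x(c) = 10 + 8*c² (x(c) = (3 + 2*c²)*4 - 2 = (12 + 8*c²) - 2 = 10 + 8*c²)
H = -15030 (H = -3*(10 + 8*(5²)²) = -3*(10 + 8*25²) = -3*(10 + 8*625) = -3*(10 + 5000) = -3*5010 = -15030)
27266 + H = 27266 - 15030 = 12236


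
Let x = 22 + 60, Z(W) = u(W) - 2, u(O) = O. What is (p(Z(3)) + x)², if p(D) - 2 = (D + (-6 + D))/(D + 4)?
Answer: 173056/25 ≈ 6922.2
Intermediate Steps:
Z(W) = -2 + W (Z(W) = W - 2 = -2 + W)
p(D) = 2 + (-6 + 2*D)/(4 + D) (p(D) = 2 + (D + (-6 + D))/(D + 4) = 2 + (-6 + 2*D)/(4 + D))
x = 82
(p(Z(3)) + x)² = (2*(1 + 2*(-2 + 3))/(4 + (-2 + 3)) + 82)² = (2*(1 + 2*1)/(4 + 1) + 82)² = (2*(1 + 2)/5 + 82)² = (2*(⅕)*3 + 82)² = (6/5 + 82)² = (416/5)² = 173056/25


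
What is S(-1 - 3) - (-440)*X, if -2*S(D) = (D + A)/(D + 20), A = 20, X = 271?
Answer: 238479/2 ≈ 1.1924e+5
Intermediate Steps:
S(D) = -1/2 (S(D) = -(D + 20)/(2*(D + 20)) = -(20 + D)/(2*(20 + D)) = -1/2*1 = -1/2)
S(-1 - 3) - (-440)*X = -1/2 - (-440)*271 = -1/2 - 440*(-271) = -1/2 + 119240 = 238479/2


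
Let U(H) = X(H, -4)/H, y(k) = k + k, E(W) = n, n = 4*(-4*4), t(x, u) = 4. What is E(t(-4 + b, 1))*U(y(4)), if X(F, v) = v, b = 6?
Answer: 32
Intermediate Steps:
n = -64 (n = 4*(-16) = -64)
E(W) = -64
y(k) = 2*k
U(H) = -4/H
E(t(-4 + b, 1))*U(y(4)) = -(-256)/(2*4) = -(-256)/8 = -64*(-½) = 32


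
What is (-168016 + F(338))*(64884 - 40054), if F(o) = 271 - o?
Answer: -4173500890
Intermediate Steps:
(-168016 + F(338))*(64884 - 40054) = (-168016 + (271 - 1*338))*(64884 - 40054) = (-168016 + (271 - 338))*24830 = (-168016 - 67)*24830 = -168083*24830 = -4173500890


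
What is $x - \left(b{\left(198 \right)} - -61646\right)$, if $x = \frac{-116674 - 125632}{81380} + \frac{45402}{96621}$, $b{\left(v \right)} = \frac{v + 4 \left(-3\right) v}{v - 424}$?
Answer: $- \frac{1304394081116579}{21155259970} \approx -61658.0$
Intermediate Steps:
$b{\left(v \right)} = - \frac{11 v}{-424 + v}$ ($b{\left(v \right)} = \frac{v - 12 v}{-424 + v} = \frac{\left(-11\right) v}{-424 + v} = - \frac{11 v}{-424 + v}$)
$x = - \frac{469453173}{187214690}$ ($x = \left(-242306\right) \frac{1}{81380} + 45402 \cdot \frac{1}{96621} = - \frac{121153}{40690} + \frac{2162}{4601} = - \frac{469453173}{187214690} \approx -2.5076$)
$x - \left(b{\left(198 \right)} - -61646\right) = - \frac{469453173}{187214690} - \left(\left(-11\right) 198 \frac{1}{-424 + 198} - -61646\right) = - \frac{469453173}{187214690} - \left(\left(-11\right) 198 \frac{1}{-226} + 61646\right) = - \frac{469453173}{187214690} - \left(\left(-11\right) 198 \left(- \frac{1}{226}\right) + 61646\right) = - \frac{469453173}{187214690} - \left(\frac{1089}{113} + 61646\right) = - \frac{469453173}{187214690} - \frac{6967087}{113} = - \frac{1304394081116579}{21155259970}$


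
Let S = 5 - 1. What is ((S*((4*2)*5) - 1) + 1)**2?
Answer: 25600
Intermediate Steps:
S = 4
((S*((4*2)*5) - 1) + 1)**2 = ((4*((4*2)*5) - 1) + 1)**2 = ((4*(8*5) - 1) + 1)**2 = ((4*40 - 1) + 1)**2 = ((160 - 1) + 1)**2 = (159 + 1)**2 = 160**2 = 25600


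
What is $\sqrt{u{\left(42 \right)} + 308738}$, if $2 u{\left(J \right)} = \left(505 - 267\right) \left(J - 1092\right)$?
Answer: $2 \sqrt{45947} \approx 428.71$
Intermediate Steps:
$u{\left(J \right)} = -129948 + 119 J$ ($u{\left(J \right)} = \frac{\left(505 - 267\right) \left(J - 1092\right)}{2} = \frac{238 \left(-1092 + J\right)}{2} = \frac{-259896 + 238 J}{2} = -129948 + 119 J$)
$\sqrt{u{\left(42 \right)} + 308738} = \sqrt{\left(-129948 + 119 \cdot 42\right) + 308738} = \sqrt{\left(-129948 + 4998\right) + 308738} = \sqrt{-124950 + 308738} = \sqrt{183788} = 2 \sqrt{45947}$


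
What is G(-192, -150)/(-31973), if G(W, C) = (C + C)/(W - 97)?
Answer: -300/9240197 ≈ -3.2467e-5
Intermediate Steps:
G(W, C) = 2*C/(-97 + W) (G(W, C) = (2*C)/(-97 + W) = 2*C/(-97 + W))
G(-192, -150)/(-31973) = (2*(-150)/(-97 - 192))/(-31973) = (2*(-150)/(-289))*(-1/31973) = (2*(-150)*(-1/289))*(-1/31973) = (300/289)*(-1/31973) = -300/9240197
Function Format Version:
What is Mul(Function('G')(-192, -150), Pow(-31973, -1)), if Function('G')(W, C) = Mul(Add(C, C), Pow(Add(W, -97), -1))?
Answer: Rational(-300, 9240197) ≈ -3.2467e-5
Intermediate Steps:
Function('G')(W, C) = Mul(2, C, Pow(Add(-97, W), -1)) (Function('G')(W, C) = Mul(Mul(2, C), Pow(Add(-97, W), -1)) = Mul(2, C, Pow(Add(-97, W), -1)))
Mul(Function('G')(-192, -150), Pow(-31973, -1)) = Mul(Mul(2, -150, Pow(Add(-97, -192), -1)), Pow(-31973, -1)) = Mul(Mul(2, -150, Pow(-289, -1)), Rational(-1, 31973)) = Mul(Mul(2, -150, Rational(-1, 289)), Rational(-1, 31973)) = Mul(Rational(300, 289), Rational(-1, 31973)) = Rational(-300, 9240197)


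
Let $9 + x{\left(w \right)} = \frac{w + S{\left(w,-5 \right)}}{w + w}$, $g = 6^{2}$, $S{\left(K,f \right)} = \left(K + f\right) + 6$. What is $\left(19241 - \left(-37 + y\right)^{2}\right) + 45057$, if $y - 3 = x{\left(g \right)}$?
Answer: $\frac{324182303}{5184} \approx 62535.0$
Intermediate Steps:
$S{\left(K,f \right)} = 6 + K + f$
$g = 36$
$x{\left(w \right)} = -9 + \frac{1 + 2 w}{2 w}$ ($x{\left(w \right)} = -9 + \frac{w + \left(6 + w - 5\right)}{w + w} = -9 + \frac{w + \left(1 + w\right)}{2 w} = -9 + \left(1 + 2 w\right) \frac{1}{2 w} = -9 + \frac{1 + 2 w}{2 w}$)
$y = - \frac{359}{72}$ ($y = 3 - \left(8 - \frac{1}{2 \cdot 36}\right) = 3 + \left(-8 + \frac{1}{2} \cdot \frac{1}{36}\right) = 3 + \left(-8 + \frac{1}{72}\right) = 3 - \frac{575}{72} = - \frac{359}{72} \approx -4.9861$)
$\left(19241 - \left(-37 + y\right)^{2}\right) + 45057 = \left(19241 - \left(-37 - \frac{359}{72}\right)^{2}\right) + 45057 = \left(19241 - \left(- \frac{3023}{72}\right)^{2}\right) + 45057 = \left(19241 - \frac{9138529}{5184}\right) + 45057 = \frac{90606815}{5184} + 45057 = \frac{324182303}{5184}$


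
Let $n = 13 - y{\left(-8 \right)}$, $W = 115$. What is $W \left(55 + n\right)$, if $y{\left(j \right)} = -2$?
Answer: $8050$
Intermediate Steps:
$n = 15$ ($n = 13 - -2 = 13 + 2 = 15$)
$W \left(55 + n\right) = 115 \left(55 + 15\right) = 115 \cdot 70 = 8050$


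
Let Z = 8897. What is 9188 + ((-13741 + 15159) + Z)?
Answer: 19503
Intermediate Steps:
9188 + ((-13741 + 15159) + Z) = 9188 + ((-13741 + 15159) + 8897) = 9188 + (1418 + 8897) = 9188 + 10315 = 19503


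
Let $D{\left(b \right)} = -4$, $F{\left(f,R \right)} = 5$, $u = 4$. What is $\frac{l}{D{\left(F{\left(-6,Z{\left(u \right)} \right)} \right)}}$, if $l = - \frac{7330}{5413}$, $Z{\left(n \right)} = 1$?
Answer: $\frac{3665}{10826} \approx 0.33854$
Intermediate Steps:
$l = - \frac{7330}{5413}$ ($l = \left(-7330\right) \frac{1}{5413} = - \frac{7330}{5413} \approx -1.3541$)
$\frac{l}{D{\left(F{\left(-6,Z{\left(u \right)} \right)} \right)}} = - \frac{7330}{5413 \left(-4\right)} = \left(- \frac{7330}{5413}\right) \left(- \frac{1}{4}\right) = \frac{3665}{10826}$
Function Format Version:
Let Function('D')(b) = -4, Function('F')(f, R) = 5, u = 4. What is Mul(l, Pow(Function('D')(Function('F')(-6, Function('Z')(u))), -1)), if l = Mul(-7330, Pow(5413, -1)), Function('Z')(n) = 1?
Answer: Rational(3665, 10826) ≈ 0.33854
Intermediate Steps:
l = Rational(-7330, 5413) (l = Mul(-7330, Rational(1, 5413)) = Rational(-7330, 5413) ≈ -1.3541)
Mul(l, Pow(Function('D')(Function('F')(-6, Function('Z')(u))), -1)) = Mul(Rational(-7330, 5413), Pow(-4, -1)) = Mul(Rational(-7330, 5413), Rational(-1, 4)) = Rational(3665, 10826)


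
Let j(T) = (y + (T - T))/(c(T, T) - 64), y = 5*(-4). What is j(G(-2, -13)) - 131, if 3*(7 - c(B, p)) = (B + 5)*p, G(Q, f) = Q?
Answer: -1437/11 ≈ -130.64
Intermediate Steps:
c(B, p) = 7 - p*(5 + B)/3 (c(B, p) = 7 - (B + 5)*p/3 = 7 - (5 + B)*p/3 = 7 - p*(5 + B)/3)
y = -20
j(T) = -20/(-57 - 5*T/3 - T²/3) (j(T) = (-20 + (T - T))/((7 - 5*T/3 - T*T/3) - 64) = (-20 + 0)/((7 - 5*T/3 - T²/3) - 64) = -20/(-57 - 5*T/3 - T²/3))
j(G(-2, -13)) - 131 = 60/(171 + (-2)² + 5*(-2)) - 131 = 60/(171 + 4 - 10) - 131 = 60/165 - 131 = 60*(1/165) - 131 = 4/11 - 131 = -1437/11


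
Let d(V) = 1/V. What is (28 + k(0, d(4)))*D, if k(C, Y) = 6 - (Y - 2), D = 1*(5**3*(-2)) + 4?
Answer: -17589/2 ≈ -8794.5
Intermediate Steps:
d(V) = 1/V
D = -246 (D = 1*(125*(-2)) + 4 = 1*(-250) + 4 = -250 + 4 = -246)
k(C, Y) = 8 - Y (k(C, Y) = 6 - (-2 + Y) = 6 + (2 - Y) = 8 - Y)
(28 + k(0, d(4)))*D = (28 + (8 - 1/4))*(-246) = (28 + 31/4)*(-246) = (143/4)*(-246) = -17589/2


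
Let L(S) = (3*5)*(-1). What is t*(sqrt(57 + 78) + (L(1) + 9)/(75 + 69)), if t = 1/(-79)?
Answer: 1/1896 - 3*sqrt(15)/79 ≈ -0.14655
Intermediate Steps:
L(S) = -15 (L(S) = 15*(-1) = -15)
t = -1/79 ≈ -0.012658
t*(sqrt(57 + 78) + (L(1) + 9)/(75 + 69)) = -(sqrt(57 + 78) + (-15 + 9)/(75 + 69))/79 = -(sqrt(135) - 6/144)/79 = -(3*sqrt(15) - 6*1/144)/79 = -(3*sqrt(15) - 1/24)/79 = -(-1/24 + 3*sqrt(15))/79 = 1/1896 - 3*sqrt(15)/79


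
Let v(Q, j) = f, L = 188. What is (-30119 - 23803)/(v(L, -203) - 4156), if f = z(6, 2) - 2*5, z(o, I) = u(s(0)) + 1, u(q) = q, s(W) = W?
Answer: 53922/4165 ≈ 12.946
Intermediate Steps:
z(o, I) = 1 (z(o, I) = 0 + 1 = 1)
f = -9 (f = 1 - 2*5 = 1 - 10 = -9)
v(Q, j) = -9
(-30119 - 23803)/(v(L, -203) - 4156) = (-30119 - 23803)/(-9 - 4156) = -53922/(-4165) = -53922*(-1/4165) = 53922/4165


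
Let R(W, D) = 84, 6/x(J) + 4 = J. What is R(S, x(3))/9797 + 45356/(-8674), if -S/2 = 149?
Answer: -221812058/42489589 ≈ -5.2204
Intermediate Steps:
S = -298 (S = -2*149 = -298)
x(J) = 6/(-4 + J)
R(S, x(3))/9797 + 45356/(-8674) = 84/9797 + 45356/(-8674) = 84*(1/9797) + 45356*(-1/8674) = 84/9797 - 22678/4337 = -221812058/42489589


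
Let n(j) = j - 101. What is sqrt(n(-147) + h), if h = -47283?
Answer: I*sqrt(47531) ≈ 218.02*I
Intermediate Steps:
n(j) = -101 + j
sqrt(n(-147) + h) = sqrt((-101 - 147) - 47283) = sqrt(-248 - 47283) = sqrt(-47531) = I*sqrt(47531)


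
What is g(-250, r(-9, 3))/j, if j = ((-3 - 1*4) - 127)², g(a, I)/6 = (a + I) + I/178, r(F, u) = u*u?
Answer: -128667/1598084 ≈ -0.080513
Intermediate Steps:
r(F, u) = u²
g(a, I) = 6*a + 537*I/89 (g(a, I) = 6*((a + I) + I/178) = 6*((I + a) + I*(1/178)) = 6*((I + a) + I/178) = 6*(a + 179*I/178) = 6*a + 537*I/89)
j = 17956 (j = ((-3 - 4) - 127)² = (-7 - 127)² = (-134)² = 17956)
g(-250, r(-9, 3))/j = (6*(-250) + (537/89)*3²)/17956 = (-1500 + (537/89)*9)*(1/17956) = (-1500 + 4833/89)*(1/17956) = -128667/89*1/17956 = -128667/1598084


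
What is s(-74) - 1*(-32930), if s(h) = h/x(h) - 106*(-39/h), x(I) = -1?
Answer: 1219081/37 ≈ 32948.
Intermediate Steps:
s(h) = -h + 4134/h (s(h) = h/(-1) - 106*(-39/h) = h*(-1) - 106*(-39/h) = -h - 106*(-39/h) = -h - (-4134)/h = -h + 4134/h)
s(-74) - 1*(-32930) = (-1*(-74) + 4134/(-74)) - 1*(-32930) = (74 + 4134*(-1/74)) + 32930 = (74 - 2067/37) + 32930 = 671/37 + 32930 = 1219081/37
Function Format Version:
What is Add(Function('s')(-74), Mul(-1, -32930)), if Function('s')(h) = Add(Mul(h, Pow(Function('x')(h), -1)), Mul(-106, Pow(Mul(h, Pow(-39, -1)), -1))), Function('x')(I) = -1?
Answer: Rational(1219081, 37) ≈ 32948.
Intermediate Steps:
Function('s')(h) = Add(Mul(-1, h), Mul(4134, Pow(h, -1))) (Function('s')(h) = Add(Mul(h, Pow(-1, -1)), Mul(-106, Pow(Mul(h, Pow(-39, -1)), -1))) = Add(Mul(h, -1), Mul(-106, Pow(Mul(h, Rational(-1, 39)), -1))) = Add(Mul(-1, h), Mul(-106, Pow(Mul(Rational(-1, 39), h), -1))) = Add(Mul(-1, h), Mul(-106, Mul(-39, Pow(h, -1)))) = Add(Mul(-1, h), Mul(4134, Pow(h, -1))))
Add(Function('s')(-74), Mul(-1, -32930)) = Add(Add(Mul(-1, -74), Mul(4134, Pow(-74, -1))), Mul(-1, -32930)) = Add(Add(74, Mul(4134, Rational(-1, 74))), 32930) = Add(Add(74, Rational(-2067, 37)), 32930) = Add(Rational(671, 37), 32930) = Rational(1219081, 37)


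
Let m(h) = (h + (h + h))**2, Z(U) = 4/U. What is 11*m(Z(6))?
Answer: 44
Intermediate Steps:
m(h) = 9*h**2 (m(h) = (h + 2*h)**2 = (3*h)**2 = 9*h**2)
11*m(Z(6)) = 11*(9*(4/6)**2) = 11*(9*(4*(1/6))**2) = 11*(9*(2/3)**2) = 11*(9*(4/9)) = 11*4 = 44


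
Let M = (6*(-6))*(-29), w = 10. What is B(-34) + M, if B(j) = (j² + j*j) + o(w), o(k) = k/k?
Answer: 3357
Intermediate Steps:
o(k) = 1
B(j) = 1 + 2*j² (B(j) = (j² + j*j) + 1 = (j² + j²) + 1 = 2*j² + 1 = 1 + 2*j²)
M = 1044 (M = -36*(-29) = 1044)
B(-34) + M = (1 + 2*(-34)²) + 1044 = (1 + 2*1156) + 1044 = (1 + 2312) + 1044 = 2313 + 1044 = 3357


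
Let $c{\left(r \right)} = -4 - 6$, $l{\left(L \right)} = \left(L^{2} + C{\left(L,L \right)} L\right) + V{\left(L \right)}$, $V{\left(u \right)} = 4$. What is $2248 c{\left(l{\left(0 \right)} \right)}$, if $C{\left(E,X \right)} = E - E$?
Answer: $-22480$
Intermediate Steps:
$C{\left(E,X \right)} = 0$
$l{\left(L \right)} = 4 + L^{2}$ ($l{\left(L \right)} = \left(L^{2} + 0 L\right) + 4 = \left(L^{2} + 0\right) + 4 = L^{2} + 4 = 4 + L^{2}$)
$c{\left(r \right)} = -10$ ($c{\left(r \right)} = -4 - 6 = -10$)
$2248 c{\left(l{\left(0 \right)} \right)} = 2248 \left(-10\right) = -22480$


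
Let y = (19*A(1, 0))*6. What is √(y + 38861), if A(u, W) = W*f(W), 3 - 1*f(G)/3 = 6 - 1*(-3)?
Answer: √38861 ≈ 197.13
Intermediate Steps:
f(G) = -18 (f(G) = 9 - 3*(6 - 1*(-3)) = 9 - 3*(6 + 3) = 9 - 3*9 = 9 - 27 = -18)
A(u, W) = -18*W (A(u, W) = W*(-18) = -18*W)
y = 0 (y = (19*(-18*0))*6 = (19*0)*6 = 0*6 = 0)
√(y + 38861) = √(0 + 38861) = √38861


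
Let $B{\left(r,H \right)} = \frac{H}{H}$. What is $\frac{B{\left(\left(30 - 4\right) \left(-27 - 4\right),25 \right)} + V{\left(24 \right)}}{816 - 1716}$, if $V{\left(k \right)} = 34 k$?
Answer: $- \frac{817}{900} \approx -0.90778$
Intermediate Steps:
$B{\left(r,H \right)} = 1$
$\frac{B{\left(\left(30 - 4\right) \left(-27 - 4\right),25 \right)} + V{\left(24 \right)}}{816 - 1716} = \frac{1 + 34 \cdot 24}{816 - 1716} = \frac{1 + 816}{-900} = 817 \left(- \frac{1}{900}\right) = - \frac{817}{900}$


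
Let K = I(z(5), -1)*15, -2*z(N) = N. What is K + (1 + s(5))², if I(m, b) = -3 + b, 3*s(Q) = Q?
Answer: -476/9 ≈ -52.889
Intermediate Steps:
s(Q) = Q/3
z(N) = -N/2
K = -60 (K = (-3 - 1)*15 = -4*15 = -60)
K + (1 + s(5))² = -60 + (1 + (⅓)*5)² = -60 + (1 + 5/3)² = -60 + (8/3)² = -60 + 64/9 = -476/9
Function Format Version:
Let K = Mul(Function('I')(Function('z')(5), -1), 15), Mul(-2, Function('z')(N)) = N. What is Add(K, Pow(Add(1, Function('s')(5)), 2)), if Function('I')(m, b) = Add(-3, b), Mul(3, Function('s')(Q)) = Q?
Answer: Rational(-476, 9) ≈ -52.889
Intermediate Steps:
Function('s')(Q) = Mul(Rational(1, 3), Q)
Function('z')(N) = Mul(Rational(-1, 2), N)
K = -60 (K = Mul(Add(-3, -1), 15) = Mul(-4, 15) = -60)
Add(K, Pow(Add(1, Function('s')(5)), 2)) = Add(-60, Pow(Add(1, Mul(Rational(1, 3), 5)), 2)) = Add(-60, Pow(Add(1, Rational(5, 3)), 2)) = Add(-60, Pow(Rational(8, 3), 2)) = Add(-60, Rational(64, 9)) = Rational(-476, 9)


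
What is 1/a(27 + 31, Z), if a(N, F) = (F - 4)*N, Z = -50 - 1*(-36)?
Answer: -1/1044 ≈ -0.00095785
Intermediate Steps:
Z = -14 (Z = -50 + 36 = -14)
a(N, F) = N*(-4 + F) (a(N, F) = (-4 + F)*N = N*(-4 + F))
1/a(27 + 31, Z) = 1/((27 + 31)*(-4 - 14)) = 1/(58*(-18)) = 1/(-1044) = -1/1044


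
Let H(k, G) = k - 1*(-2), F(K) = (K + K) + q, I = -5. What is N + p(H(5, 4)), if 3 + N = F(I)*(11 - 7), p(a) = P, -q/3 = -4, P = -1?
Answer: 4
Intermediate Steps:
q = 12 (q = -3*(-4) = 12)
F(K) = 12 + 2*K (F(K) = (K + K) + 12 = 2*K + 12 = 12 + 2*K)
H(k, G) = 2 + k (H(k, G) = k + 2 = 2 + k)
p(a) = -1
N = 5 (N = -3 + (12 + 2*(-5))*(11 - 7) = -3 + (12 - 10)*4 = -3 + 2*4 = -3 + 8 = 5)
N + p(H(5, 4)) = 5 - 1 = 4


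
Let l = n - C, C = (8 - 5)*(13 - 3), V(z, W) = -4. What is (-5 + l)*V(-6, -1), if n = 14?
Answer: 84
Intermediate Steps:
C = 30 (C = 3*10 = 30)
l = -16 (l = 14 - 1*30 = 14 - 30 = -16)
(-5 + l)*V(-6, -1) = (-5 - 16)*(-4) = -21*(-4) = 84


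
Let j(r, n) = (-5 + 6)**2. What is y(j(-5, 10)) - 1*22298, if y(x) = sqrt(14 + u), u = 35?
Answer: -22291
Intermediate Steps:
j(r, n) = 1 (j(r, n) = 1**2 = 1)
y(x) = 7 (y(x) = sqrt(14 + 35) = sqrt(49) = 7)
y(j(-5, 10)) - 1*22298 = 7 - 1*22298 = 7 - 22298 = -22291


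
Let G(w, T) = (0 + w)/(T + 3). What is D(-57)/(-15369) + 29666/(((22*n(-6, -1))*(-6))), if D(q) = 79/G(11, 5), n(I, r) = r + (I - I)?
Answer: 75988195/338118 ≈ 224.74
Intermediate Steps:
n(I, r) = r (n(I, r) = r + 0 = r)
G(w, T) = w/(3 + T)
D(q) = 632/11 (D(q) = 79/((11/(3 + 5))) = 79/((11/8)) = 79/((11*(⅛))) = 79/(11/8) = 79*(8/11) = 632/11)
D(-57)/(-15369) + 29666/(((22*n(-6, -1))*(-6))) = (632/11)/(-15369) + 29666/(((22*(-1))*(-6))) = (632/11)*(-1/15369) + 29666/((-22*(-6))) = -632/169059 + 29666/132 = -632/169059 + 29666*(1/132) = -632/169059 + 14833/66 = 75988195/338118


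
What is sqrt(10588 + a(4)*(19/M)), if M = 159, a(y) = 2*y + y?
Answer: 6*sqrt(826270)/53 ≈ 102.91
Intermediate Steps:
a(y) = 3*y
sqrt(10588 + a(4)*(19/M)) = sqrt(10588 + (3*4)*(19/159)) = sqrt(10588 + 12*(19*(1/159))) = sqrt(10588 + 12*(19/159)) = sqrt(10588 + 76/53) = sqrt(561240/53) = 6*sqrt(826270)/53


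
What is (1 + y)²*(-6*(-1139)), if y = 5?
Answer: 246024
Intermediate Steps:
(1 + y)²*(-6*(-1139)) = (1 + 5)²*(-6*(-1139)) = 6²*6834 = 36*6834 = 246024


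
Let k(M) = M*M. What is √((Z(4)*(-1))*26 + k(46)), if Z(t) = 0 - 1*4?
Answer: 2*√555 ≈ 47.117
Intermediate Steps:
Z(t) = -4 (Z(t) = 0 - 4 = -4)
k(M) = M²
√((Z(4)*(-1))*26 + k(46)) = √(-4*(-1)*26 + 46²) = √(4*26 + 2116) = √(104 + 2116) = √2220 = 2*√555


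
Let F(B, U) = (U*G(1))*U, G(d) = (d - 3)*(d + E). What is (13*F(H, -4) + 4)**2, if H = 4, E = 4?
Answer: 4309776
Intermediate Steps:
G(d) = (-3 + d)*(4 + d) (G(d) = (d - 3)*(d + 4) = (-3 + d)*(4 + d))
F(B, U) = -10*U**2 (F(B, U) = (U*(-12 + 1 + 1**2))*U = (U*(-12 + 1 + 1))*U = (U*(-10))*U = (-10*U)*U = -10*U**2)
(13*F(H, -4) + 4)**2 = (13*(-10*(-4)**2) + 4)**2 = (13*(-10*16) + 4)**2 = (13*(-160) + 4)**2 = (-2080 + 4)**2 = (-2076)**2 = 4309776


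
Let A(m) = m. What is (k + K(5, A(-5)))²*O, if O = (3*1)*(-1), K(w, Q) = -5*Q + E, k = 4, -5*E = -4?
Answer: -66603/25 ≈ -2664.1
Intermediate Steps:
E = ⅘ (E = -⅕*(-4) = ⅘ ≈ 0.80000)
K(w, Q) = ⅘ - 5*Q (K(w, Q) = -5*Q + ⅘ = ⅘ - 5*Q)
O = -3 (O = 3*(-1) = -3)
(k + K(5, A(-5)))²*O = (4 + (⅘ - 5*(-5)))²*(-3) = (4 + (⅘ + 25))²*(-3) = (4 + 129/5)²*(-3) = (149/5)²*(-3) = (22201/25)*(-3) = -66603/25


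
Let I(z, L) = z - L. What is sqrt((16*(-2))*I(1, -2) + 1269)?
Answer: sqrt(1173) ≈ 34.249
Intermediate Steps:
sqrt((16*(-2))*I(1, -2) + 1269) = sqrt((16*(-2))*(1 - 1*(-2)) + 1269) = sqrt(-32*(1 + 2) + 1269) = sqrt(-32*3 + 1269) = sqrt(-96 + 1269) = sqrt(1173)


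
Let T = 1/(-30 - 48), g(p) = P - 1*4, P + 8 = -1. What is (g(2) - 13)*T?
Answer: 1/3 ≈ 0.33333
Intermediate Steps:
P = -9 (P = -8 - 1 = -9)
g(p) = -13 (g(p) = -9 - 1*4 = -9 - 4 = -13)
T = -1/78 (T = 1/(-78) = -1/78 ≈ -0.012821)
(g(2) - 13)*T = (-13 - 13)*(-1/78) = -26*(-1/78) = 1/3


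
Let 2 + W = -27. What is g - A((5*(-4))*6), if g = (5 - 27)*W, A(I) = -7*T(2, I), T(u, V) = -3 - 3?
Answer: 596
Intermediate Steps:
T(u, V) = -6
W = -29 (W = -2 - 27 = -29)
A(I) = 42 (A(I) = -7*(-6) = 42)
g = 638 (g = (5 - 27)*(-29) = -22*(-29) = 638)
g - A((5*(-4))*6) = 638 - 1*42 = 638 - 42 = 596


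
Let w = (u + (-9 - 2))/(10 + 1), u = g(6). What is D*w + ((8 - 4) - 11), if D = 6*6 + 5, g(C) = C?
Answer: -282/11 ≈ -25.636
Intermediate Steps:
u = 6
w = -5/11 (w = (6 + (-9 - 2))/(10 + 1) = (6 - 11)/11 = -5*1/11 = -5/11 ≈ -0.45455)
D = 41 (D = 36 + 5 = 41)
D*w + ((8 - 4) - 11) = 41*(-5/11) + ((8 - 4) - 11) = -205/11 + (4 - 11) = -205/11 - 7 = -282/11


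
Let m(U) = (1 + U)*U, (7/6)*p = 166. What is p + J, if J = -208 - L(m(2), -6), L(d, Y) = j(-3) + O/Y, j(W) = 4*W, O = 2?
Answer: -1121/21 ≈ -53.381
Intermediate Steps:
p = 996/7 (p = (6/7)*166 = 996/7 ≈ 142.29)
m(U) = U*(1 + U)
L(d, Y) = -12 + 2/Y (L(d, Y) = 4*(-3) + 2/Y = -12 + 2/Y)
J = -587/3 (J = -208 - (-12 + 2/(-6)) = -208 - (-12 + 2*(-1/6)) = -208 - (-12 - 1/3) = -208 - 1*(-37/3) = -208 + 37/3 = -587/3 ≈ -195.67)
p + J = 996/7 - 587/3 = -1121/21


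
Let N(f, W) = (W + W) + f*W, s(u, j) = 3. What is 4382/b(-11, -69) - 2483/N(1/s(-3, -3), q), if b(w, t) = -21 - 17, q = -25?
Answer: -241894/3325 ≈ -72.750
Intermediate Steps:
b(w, t) = -38
N(f, W) = 2*W + W*f
4382/b(-11, -69) - 2483/N(1/s(-3, -3), q) = 4382/(-38) - 2483*(-1/(25*(2 + 1/3))) = 4382*(-1/38) - 2483*(-1/(25*(2 + ⅓))) = -2191/19 - 2483/((-25*7/3)) = -2191/19 - 2483/(-175/3) = -2191/19 - 2483*(-3/175) = -2191/19 + 7449/175 = -241894/3325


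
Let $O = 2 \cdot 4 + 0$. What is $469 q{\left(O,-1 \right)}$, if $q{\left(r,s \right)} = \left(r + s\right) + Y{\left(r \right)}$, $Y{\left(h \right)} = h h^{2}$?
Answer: $243411$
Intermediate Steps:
$Y{\left(h \right)} = h^{3}$
$O = 8$ ($O = 8 + 0 = 8$)
$q{\left(r,s \right)} = r + s + r^{3}$ ($q{\left(r,s \right)} = \left(r + s\right) + r^{3} = r + s + r^{3}$)
$469 q{\left(O,-1 \right)} = 469 \left(8 - 1 + 8^{3}\right) = 469 \left(8 - 1 + 512\right) = 469 \cdot 519 = 243411$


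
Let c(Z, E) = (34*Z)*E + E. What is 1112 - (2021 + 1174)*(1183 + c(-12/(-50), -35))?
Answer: -2754256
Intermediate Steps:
c(Z, E) = E + 34*E*Z (c(Z, E) = 34*E*Z + E = E + 34*E*Z)
1112 - (2021 + 1174)*(1183 + c(-12/(-50), -35)) = 1112 - (2021 + 1174)*(1183 - 35*(1 + 34*(-12/(-50)))) = 1112 - 3195*(1183 - 35*(1 + 34*(-12*(-1/50)))) = 1112 - 3195*(1183 - 35*(1 + 34*(6/25))) = 1112 - 3195*(1183 - 35*(1 + 204/25)) = 1112 - 3195*(1183 - 35*229/25) = 1112 - 3195*(1183 - 1603/5) = 1112 - 3195*4312/5 = 1112 - 1*2755368 = 1112 - 2755368 = -2754256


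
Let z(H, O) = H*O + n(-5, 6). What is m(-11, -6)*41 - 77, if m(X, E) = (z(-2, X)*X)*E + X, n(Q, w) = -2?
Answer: 53592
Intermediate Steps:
z(H, O) = -2 + H*O (z(H, O) = H*O - 2 = -2 + H*O)
m(X, E) = X + E*X*(-2 - 2*X) (m(X, E) = ((-2 - 2*X)*X)*E + X = (X*(-2 - 2*X))*E + X = E*X*(-2 - 2*X) + X = X + E*X*(-2 - 2*X))
m(-11, -6)*41 - 77 = -1*(-11)*(-1 + 2*(-6)*(1 - 11))*41 - 77 = -1*(-11)*(-1 + 2*(-6)*(-10))*41 - 77 = -1*(-11)*(-1 + 120)*41 - 77 = -1*(-11)*119*41 - 77 = 1309*41 - 77 = 53669 - 77 = 53592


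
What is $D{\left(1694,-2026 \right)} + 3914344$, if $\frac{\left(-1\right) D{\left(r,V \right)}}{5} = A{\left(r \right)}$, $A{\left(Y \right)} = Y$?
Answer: $3905874$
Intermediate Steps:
$D{\left(r,V \right)} = - 5 r$
$D{\left(1694,-2026 \right)} + 3914344 = \left(-5\right) 1694 + 3914344 = -8470 + 3914344 = 3905874$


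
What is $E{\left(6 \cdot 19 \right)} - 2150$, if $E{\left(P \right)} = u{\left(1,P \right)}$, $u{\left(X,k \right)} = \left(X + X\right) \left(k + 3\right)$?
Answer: $-1916$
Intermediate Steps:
$u{\left(X,k \right)} = 2 X \left(3 + k\right)$
$E{\left(P \right)} = 6 + 2 P$ ($E{\left(P \right)} = 2 \cdot 1 \left(3 + P\right) = 6 + 2 P$)
$E{\left(6 \cdot 19 \right)} - 2150 = \left(6 + 2 \cdot 6 \cdot 19\right) - 2150 = \left(6 + 2 \cdot 114\right) - 2150 = \left(6 + 228\right) - 2150 = 234 - 2150 = -1916$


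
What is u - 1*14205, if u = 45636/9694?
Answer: -68828817/4847 ≈ -14200.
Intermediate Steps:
u = 22818/4847 (u = 45636*(1/9694) = 22818/4847 ≈ 4.7077)
u - 1*14205 = 22818/4847 - 1*14205 = 22818/4847 - 14205 = -68828817/4847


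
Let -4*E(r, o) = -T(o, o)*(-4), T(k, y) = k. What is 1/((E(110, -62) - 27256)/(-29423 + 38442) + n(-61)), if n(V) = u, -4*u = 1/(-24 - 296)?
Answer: -11544320/34799301 ≈ -0.33174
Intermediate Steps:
u = 1/1280 (u = -1/(4*(-24 - 296)) = -1/4/(-320) = -1/4*(-1/320) = 1/1280 ≈ 0.00078125)
n(V) = 1/1280
E(r, o) = -o (E(r, o) = -(-1)*o*(-4)/4 = -(-1)*(-4*o)/4 = -o)
1/((E(110, -62) - 27256)/(-29423 + 38442) + n(-61)) = 1/((-1*(-62) - 27256)/(-29423 + 38442) + 1/1280) = 1/((62 - 27256)/9019 + 1/1280) = 1/(-27194*1/9019 + 1/1280) = 1/(-27194/9019 + 1/1280) = 1/(-34799301/11544320) = -11544320/34799301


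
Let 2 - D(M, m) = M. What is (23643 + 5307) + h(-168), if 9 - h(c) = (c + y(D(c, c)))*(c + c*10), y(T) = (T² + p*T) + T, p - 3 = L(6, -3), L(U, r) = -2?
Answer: 53754015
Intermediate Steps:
D(M, m) = 2 - M
p = 1 (p = 3 - 2 = 1)
y(T) = T² + 2*T (y(T) = (T² + 1*T) + T = (T² + T) + T = (T + T²) + T = T² + 2*T)
h(c) = 9 - 11*c*(c + (2 - c)*(4 - c)) (h(c) = 9 - (c + (2 - c)*(2 + (2 - c)))*(c + c*10) = 9 - (c + (2 - c)*(4 - c))*(c + 10*c) = 9 - (c + (2 - c)*(4 - c))*11*c = 9 - 11*c*(c + (2 - c)*(4 - c)))
(23643 + 5307) + h(-168) = (23643 + 5307) + (9 - 88*(-168) - 11*(-168)³ + 55*(-168)²) = 28950 + (9 + 14784 - 11*(-4741632) + 55*28224) = 28950 + (9 + 14784 + 52157952 + 1552320) = 28950 + 53725065 = 53754015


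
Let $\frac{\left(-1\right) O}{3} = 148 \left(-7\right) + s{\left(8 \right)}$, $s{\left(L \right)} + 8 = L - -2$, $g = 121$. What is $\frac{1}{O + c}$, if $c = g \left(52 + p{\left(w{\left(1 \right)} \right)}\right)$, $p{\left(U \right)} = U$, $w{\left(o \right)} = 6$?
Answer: $\frac{1}{10120} \approx 9.8814 \cdot 10^{-5}$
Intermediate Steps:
$s{\left(L \right)} = -6 + L$ ($s{\left(L \right)} = -8 + \left(L - -2\right) = -8 + \left(L + 2\right) = -8 + \left(2 + L\right) = -6 + L$)
$O = 3102$ ($O = - 3 \left(148 \left(-7\right) + \left(-6 + 8\right)\right) = - 3 \left(-1036 + 2\right) = \left(-3\right) \left(-1034\right) = 3102$)
$c = 7018$ ($c = 121 \left(52 + 6\right) = 121 \cdot 58 = 7018$)
$\frac{1}{O + c} = \frac{1}{3102 + 7018} = \frac{1}{10120}$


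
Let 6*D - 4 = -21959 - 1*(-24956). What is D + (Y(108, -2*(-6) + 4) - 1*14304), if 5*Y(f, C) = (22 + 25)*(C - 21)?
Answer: -83105/6 ≈ -13851.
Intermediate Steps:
Y(f, C) = -987/5 + 47*C/5 (Y(f, C) = ((22 + 25)*(C - 21))/5 = (47*(-21 + C))/5 = (-987 + 47*C)/5 = -987/5 + 47*C/5)
D = 3001/6 (D = 2/3 + (-21959 - 1*(-24956))/6 = 2/3 + (-21959 + 24956)/6 = 2/3 + (1/6)*2997 = 2/3 + 999/2 = 3001/6 ≈ 500.17)
D + (Y(108, -2*(-6) + 4) - 1*14304) = 3001/6 + ((-987/5 + 47*(-2*(-6) + 4)/5) - 1*14304) = 3001/6 + ((-987/5 + 47*(12 + 4)/5) - 14304) = 3001/6 + ((-987/5 + (47/5)*16) - 14304) = 3001/6 + ((-987/5 + 752/5) - 14304) = 3001/6 + (-47 - 14304) = 3001/6 - 14351 = -83105/6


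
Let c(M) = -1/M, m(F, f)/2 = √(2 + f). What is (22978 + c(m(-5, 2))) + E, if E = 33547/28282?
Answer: 1299780545/56564 ≈ 22979.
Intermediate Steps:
m(F, f) = 2*√(2 + f)
E = 33547/28282 (E = 33547*(1/28282) = 33547/28282 ≈ 1.1862)
(22978 + c(m(-5, 2))) + E = (22978 - 1/(2*√(2 + 2))) + 33547/28282 = (22978 - 1/(2*√4)) + 33547/28282 = (22978 - 1/(2*2)) + 33547/28282 = (22978 - 1/4) + 33547/28282 = (22978 - 1*¼) + 33547/28282 = (22978 - ¼) + 33547/28282 = 91911/4 + 33547/28282 = 1299780545/56564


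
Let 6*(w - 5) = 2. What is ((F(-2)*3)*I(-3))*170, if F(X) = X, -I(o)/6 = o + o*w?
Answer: -116280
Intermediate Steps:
w = 16/3 (w = 5 + (⅙)*2 = 5 + ⅓ = 16/3 ≈ 5.3333)
I(o) = -38*o (I(o) = -6*(o + o*(16/3)) = -6*(o + 16*o/3) = -38*o)
((F(-2)*3)*I(-3))*170 = ((-2*3)*(-38*(-3)))*170 = -6*114*170 = -684*170 = -116280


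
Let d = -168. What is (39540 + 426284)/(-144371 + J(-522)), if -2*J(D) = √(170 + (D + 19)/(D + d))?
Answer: -185614075703040/57526640251357 + 931648*√81284070/57526640251357 ≈ -3.2264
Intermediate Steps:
J(D) = -√(170 + (19 + D)/(-168 + D))/2 (J(D) = -√(170 + (D + 19)/(D - 168))/2 = -√(170 + (19 + D)/(-168 + D))/2)
(39540 + 426284)/(-144371 + J(-522)) = (39540 + 426284)/(-144371 - √117803*√(-1/(-168 - 522))/2) = 465824/(-144371 - √117803*√(-1/(-690))/2) = 465824/(-144371 - √81284070/690/2) = 465824/(-144371 - √81284070/1380)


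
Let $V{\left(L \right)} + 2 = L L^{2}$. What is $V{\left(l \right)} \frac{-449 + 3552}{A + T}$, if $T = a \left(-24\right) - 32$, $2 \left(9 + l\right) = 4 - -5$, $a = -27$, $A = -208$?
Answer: $- \frac{2311735}{3264} \approx -708.25$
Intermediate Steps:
$l = - \frac{9}{2}$ ($l = -9 + \frac{4 - -5}{2} = -9 + \frac{4 + 5}{2} = -9 + \frac{1}{2} \cdot 9 = -9 + \frac{9}{2} = - \frac{9}{2} \approx -4.5$)
$T = 616$ ($T = \left(-27\right) \left(-24\right) - 32 = 648 - 32 = 616$)
$V{\left(L \right)} = -2 + L^{3}$ ($V{\left(L \right)} = -2 + L L^{2} = -2 + L^{3}$)
$V{\left(l \right)} \frac{-449 + 3552}{A + T} = \left(-2 + \left(- \frac{9}{2}\right)^{3}\right) \frac{-449 + 3552}{-208 + 616} = \left(-2 - \frac{729}{8}\right) \frac{3103}{408} = - \frac{745 \cdot 3103 \cdot \frac{1}{408}}{8} = \left(- \frac{745}{8}\right) \frac{3103}{408} = - \frac{2311735}{3264}$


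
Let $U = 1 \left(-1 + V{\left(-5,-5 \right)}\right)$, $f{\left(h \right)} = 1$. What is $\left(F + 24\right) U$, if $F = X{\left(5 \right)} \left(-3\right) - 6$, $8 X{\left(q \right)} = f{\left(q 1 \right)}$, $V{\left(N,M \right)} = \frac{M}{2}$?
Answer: $- \frac{987}{16} \approx -61.688$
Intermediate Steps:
$V{\left(N,M \right)} = \frac{M}{2}$ ($V{\left(N,M \right)} = M \frac{1}{2} = \frac{M}{2}$)
$U = - \frac{7}{2}$ ($U = 1 \left(-1 + \frac{1}{2} \left(-5\right)\right) = 1 \left(-1 - \frac{5}{2}\right) = 1 \left(- \frac{7}{2}\right) = - \frac{7}{2} \approx -3.5$)
$X{\left(q \right)} = \frac{1}{8}$ ($X{\left(q \right)} = \frac{1}{8} \cdot 1 = \frac{1}{8}$)
$F = - \frac{51}{8}$ ($F = \frac{1}{8} \left(-3\right) - 6 = - \frac{3}{8} - 6 = - \frac{51}{8} \approx -6.375$)
$\left(F + 24\right) U = \left(- \frac{51}{8} + 24\right) \left(- \frac{7}{2}\right) = \frac{141}{8} \left(- \frac{7}{2}\right) = - \frac{987}{16}$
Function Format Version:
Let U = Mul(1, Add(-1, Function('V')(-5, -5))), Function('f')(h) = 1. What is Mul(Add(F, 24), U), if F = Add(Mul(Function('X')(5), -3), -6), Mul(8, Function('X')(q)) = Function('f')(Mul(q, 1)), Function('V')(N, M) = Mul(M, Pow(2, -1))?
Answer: Rational(-987, 16) ≈ -61.688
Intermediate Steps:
Function('V')(N, M) = Mul(Rational(1, 2), M) (Function('V')(N, M) = Mul(M, Rational(1, 2)) = Mul(Rational(1, 2), M))
U = Rational(-7, 2) (U = Mul(1, Add(-1, Mul(Rational(1, 2), -5))) = Mul(1, Add(-1, Rational(-5, 2))) = Mul(1, Rational(-7, 2)) = Rational(-7, 2) ≈ -3.5000)
Function('X')(q) = Rational(1, 8) (Function('X')(q) = Mul(Rational(1, 8), 1) = Rational(1, 8))
F = Rational(-51, 8) (F = Add(Mul(Rational(1, 8), -3), -6) = Add(Rational(-3, 8), -6) = Rational(-51, 8) ≈ -6.3750)
Mul(Add(F, 24), U) = Mul(Add(Rational(-51, 8), 24), Rational(-7, 2)) = Mul(Rational(141, 8), Rational(-7, 2)) = Rational(-987, 16)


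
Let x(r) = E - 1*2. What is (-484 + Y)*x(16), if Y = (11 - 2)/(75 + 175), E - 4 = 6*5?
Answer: -1935856/125 ≈ -15487.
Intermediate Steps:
E = 34 (E = 4 + 6*5 = 4 + 30 = 34)
Y = 9/250 ≈ 0.036000
x(r) = 32 (x(r) = 34 - 1*2 = 34 - 2 = 32)
(-484 + Y)*x(16) = (-484 + 9/250)*32 = -120991/250*32 = -1935856/125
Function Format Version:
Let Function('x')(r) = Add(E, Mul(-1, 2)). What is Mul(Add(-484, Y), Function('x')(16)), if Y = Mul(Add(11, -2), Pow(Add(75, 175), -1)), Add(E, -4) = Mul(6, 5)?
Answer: Rational(-1935856, 125) ≈ -15487.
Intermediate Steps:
E = 34 (E = Add(4, Mul(6, 5)) = Add(4, 30) = 34)
Y = Rational(9, 250) (Y = Mul(9, Pow(250, -1)) = Mul(9, Rational(1, 250)) = Rational(9, 250) ≈ 0.036000)
Function('x')(r) = 32 (Function('x')(r) = Add(34, Mul(-1, 2)) = Add(34, -2) = 32)
Mul(Add(-484, Y), Function('x')(16)) = Mul(Add(-484, Rational(9, 250)), 32) = Mul(Rational(-120991, 250), 32) = Rational(-1935856, 125)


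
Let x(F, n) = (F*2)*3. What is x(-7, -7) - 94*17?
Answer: -1640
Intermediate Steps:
x(F, n) = 6*F (x(F, n) = (2*F)*3 = 6*F)
x(-7, -7) - 94*17 = 6*(-7) - 94*17 = -42 - 1598 = -1640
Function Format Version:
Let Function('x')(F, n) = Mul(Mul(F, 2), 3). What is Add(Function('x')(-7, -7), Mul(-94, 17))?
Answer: -1640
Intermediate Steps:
Function('x')(F, n) = Mul(6, F) (Function('x')(F, n) = Mul(Mul(2, F), 3) = Mul(6, F))
Add(Function('x')(-7, -7), Mul(-94, 17)) = Add(Mul(6, -7), Mul(-94, 17)) = Add(-42, -1598) = -1640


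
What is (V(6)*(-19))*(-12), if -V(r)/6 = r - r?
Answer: 0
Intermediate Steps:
V(r) = 0 (V(r) = -6*(r - r) = -6*0 = 0)
(V(6)*(-19))*(-12) = (0*(-19))*(-12) = 0*(-12) = 0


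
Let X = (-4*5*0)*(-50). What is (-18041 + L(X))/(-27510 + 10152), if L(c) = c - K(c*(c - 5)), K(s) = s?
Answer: 18041/17358 ≈ 1.0393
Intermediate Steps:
X = 0 (X = -20*0*(-50) = 0*(-50) = 0)
L(c) = c - c*(-5 + c) (L(c) = c - c*(c - 5) = c - c*(-5 + c))
(-18041 + L(X))/(-27510 + 10152) = (-18041 + 0*(6 - 1*0))/(-27510 + 10152) = (-18041 + 0*(6 + 0))/(-17358) = (-18041 + 0*6)*(-1/17358) = (-18041 + 0)*(-1/17358) = -18041*(-1/17358) = 18041/17358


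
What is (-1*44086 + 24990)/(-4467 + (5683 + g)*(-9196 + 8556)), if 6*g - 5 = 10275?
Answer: 8184/2030623 ≈ 0.0040303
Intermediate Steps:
g = 5140/3 (g = ⅚ + (⅙)*10275 = ⅚ + 3425/2 = 5140/3 ≈ 1713.3)
(-1*44086 + 24990)/(-4467 + (5683 + g)*(-9196 + 8556)) = (-1*44086 + 24990)/(-4467 + (5683 + 5140/3)*(-9196 + 8556)) = (-44086 + 24990)/(-4467 + (22189/3)*(-640)) = -19096/(-4467 - 14200960/3) = -19096/(-14214361/3) = -19096*(-3/14214361) = 8184/2030623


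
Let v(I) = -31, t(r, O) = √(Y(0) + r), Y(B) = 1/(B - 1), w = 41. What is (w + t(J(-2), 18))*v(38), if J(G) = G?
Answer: -1271 - 31*I*√3 ≈ -1271.0 - 53.694*I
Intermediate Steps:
Y(B) = 1/(-1 + B)
t(r, O) = √(-1 + r) (t(r, O) = √(1/(-1 + 0) + r) = √(1/(-1) + r) = √(-1 + r))
(w + t(J(-2), 18))*v(38) = (41 + √(-1 - 2))*(-31) = (41 + √(-3))*(-31) = (41 + I*√3)*(-31) = -1271 - 31*I*√3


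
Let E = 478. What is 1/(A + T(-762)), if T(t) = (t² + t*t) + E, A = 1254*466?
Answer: 1/1746130 ≈ 5.7270e-7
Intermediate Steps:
A = 584364
T(t) = 478 + 2*t² (T(t) = (t² + t*t) + 478 = (t² + t²) + 478 = 2*t² + 478 = 478 + 2*t²)
1/(A + T(-762)) = 1/(584364 + (478 + 2*(-762)²)) = 1/(584364 + (478 + 2*580644)) = 1/(584364 + (478 + 1161288)) = 1/(584364 + 1161766) = 1/1746130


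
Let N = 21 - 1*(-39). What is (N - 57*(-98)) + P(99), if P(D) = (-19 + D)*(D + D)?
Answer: 21486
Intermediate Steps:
N = 60 (N = 21 + 39 = 60)
P(D) = 2*D*(-19 + D) (P(D) = (-19 + D)*(2*D) = 2*D*(-19 + D))
(N - 57*(-98)) + P(99) = (60 - 57*(-98)) + 2*99*(-19 + 99) = (60 + 5586) + 2*99*80 = 5646 + 15840 = 21486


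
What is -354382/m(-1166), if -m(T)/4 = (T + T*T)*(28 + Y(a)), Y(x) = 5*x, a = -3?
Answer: 177191/35318140 ≈ 0.0050170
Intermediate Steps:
m(T) = -52*T - 52*T² (m(T) = -4*(T + T*T)*(28 + 5*(-3)) = -4*(T + T²)*(28 - 15) = -4*(T + T²)*13 = -4*(13*T + 13*T²) = -52*T - 52*T²)
-354382/m(-1166) = -354382*1/(60632*(1 - 1166)) = -354382/((-52*(-1166)*(-1165))) = -354382/(-70636280) = -354382*(-1/70636280) = 177191/35318140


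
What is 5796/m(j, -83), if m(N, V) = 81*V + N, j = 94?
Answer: -828/947 ≈ -0.87434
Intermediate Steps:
m(N, V) = N + 81*V
5796/m(j, -83) = 5796/(94 + 81*(-83)) = 5796/(94 - 6723) = 5796/(-6629) = 5796*(-1/6629) = -828/947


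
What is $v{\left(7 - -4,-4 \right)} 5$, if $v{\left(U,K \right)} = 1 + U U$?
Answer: $610$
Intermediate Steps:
$v{\left(U,K \right)} = 1 + U^{2}$
$v{\left(7 - -4,-4 \right)} 5 = \left(1 + \left(7 - -4\right)^{2}\right) 5 = \left(1 + \left(7 + 4\right)^{2}\right) 5 = \left(1 + 11^{2}\right) 5 = \left(1 + 121\right) 5 = 122 \cdot 5 = 610$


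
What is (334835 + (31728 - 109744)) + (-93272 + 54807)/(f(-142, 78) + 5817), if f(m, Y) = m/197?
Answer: 294257430328/1145807 ≈ 2.5681e+5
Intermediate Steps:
f(m, Y) = m/197 (f(m, Y) = m*(1/197) = m/197)
(334835 + (31728 - 109744)) + (-93272 + 54807)/(f(-142, 78) + 5817) = (334835 + (31728 - 109744)) + (-93272 + 54807)/((1/197)*(-142) + 5817) = (334835 - 78016) - 38465/(-142/197 + 5817) = 256819 - 38465/1145807/197 = 256819 - 38465*197/1145807 = 256819 - 7577605/1145807 = 294257430328/1145807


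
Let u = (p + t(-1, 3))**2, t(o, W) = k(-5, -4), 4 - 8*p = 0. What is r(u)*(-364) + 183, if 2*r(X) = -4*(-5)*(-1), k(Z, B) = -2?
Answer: 3823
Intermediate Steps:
p = 1/2 (p = 1/2 - 1/8*0 = 1/2 + 0 = 1/2 ≈ 0.50000)
t(o, W) = -2
u = 9/4 (u = (1/2 - 2)**2 = (-3/2)**2 = 9/4 ≈ 2.2500)
r(X) = -10 (r(X) = (-4*(-5)*(-1))/2 = (20*(-1))/2 = (1/2)*(-20) = -10)
r(u)*(-364) + 183 = -10*(-364) + 183 = 3640 + 183 = 3823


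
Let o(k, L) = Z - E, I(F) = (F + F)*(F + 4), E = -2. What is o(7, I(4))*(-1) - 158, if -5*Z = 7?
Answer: -793/5 ≈ -158.60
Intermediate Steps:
Z = -7/5 (Z = -⅕*7 = -7/5 ≈ -1.4000)
I(F) = 2*F*(4 + F) (I(F) = (2*F)*(4 + F) = 2*F*(4 + F))
o(k, L) = ⅗ (o(k, L) = -7/5 - 1*(-2) = -7/5 + 2 = ⅗)
o(7, I(4))*(-1) - 158 = (⅗)*(-1) - 158 = -⅗ - 158 = -793/5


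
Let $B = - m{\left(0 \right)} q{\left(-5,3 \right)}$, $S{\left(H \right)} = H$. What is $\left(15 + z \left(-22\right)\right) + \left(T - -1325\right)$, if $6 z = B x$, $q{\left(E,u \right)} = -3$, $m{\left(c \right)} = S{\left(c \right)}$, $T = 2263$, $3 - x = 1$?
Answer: $3603$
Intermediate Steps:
$x = 2$ ($x = 3 - 1 = 2$)
$m{\left(c \right)} = c$
$B = 0$ ($B = \left(-1\right) 0 \left(-3\right) = 0 \left(-3\right) = 0$)
$z = 0$ ($z = \frac{0 \cdot 2}{6} = \frac{1}{6} \cdot 0 = 0$)
$\left(15 + z \left(-22\right)\right) + \left(T - -1325\right) = \left(15 + 0 \left(-22\right)\right) + \left(2263 - -1325\right) = \left(15 + 0\right) + \left(2263 + 1325\right) = 15 + 3588 = 3603$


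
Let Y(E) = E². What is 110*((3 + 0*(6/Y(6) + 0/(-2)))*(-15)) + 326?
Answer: -4624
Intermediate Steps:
110*((3 + 0*(6/Y(6) + 0/(-2)))*(-15)) + 326 = 110*((3 + 0*(6/(6²) + 0/(-2)))*(-15)) + 326 = 110*((3 + 0*(6/36 + 0*(-½)))*(-15)) + 326 = 110*((3 + 0*(6*(1/36) + 0))*(-15)) + 326 = 110*((3 + 0*(⅙ + 0))*(-15)) + 326 = 110*((3 + 0*(⅙))*(-15)) + 326 = 110*((3 + 0)*(-15)) + 326 = 110*(3*(-15)) + 326 = 110*(-45) + 326 = -4950 + 326 = -4624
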